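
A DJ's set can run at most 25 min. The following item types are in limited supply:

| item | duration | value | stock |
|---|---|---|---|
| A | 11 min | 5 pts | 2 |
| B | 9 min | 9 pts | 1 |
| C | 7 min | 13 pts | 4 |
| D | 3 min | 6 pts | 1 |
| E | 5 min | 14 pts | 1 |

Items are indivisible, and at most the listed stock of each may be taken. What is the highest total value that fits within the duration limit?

46 pts

Top feasible selections:
- 2×C + 1×D + 1×E: duration 22, value 46
- 3×C + 1×D: duration 24, value 45
Best: 46 pts.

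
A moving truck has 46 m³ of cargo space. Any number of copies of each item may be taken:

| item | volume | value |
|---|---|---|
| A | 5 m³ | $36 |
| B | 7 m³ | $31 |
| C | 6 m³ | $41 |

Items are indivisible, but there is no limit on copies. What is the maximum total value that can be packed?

$329

Best value-per-unit is A at 36/5; filling with it alone gives 9×36 = 324.
Optimal mix: 8×A + 1×C → volume 46, value 329.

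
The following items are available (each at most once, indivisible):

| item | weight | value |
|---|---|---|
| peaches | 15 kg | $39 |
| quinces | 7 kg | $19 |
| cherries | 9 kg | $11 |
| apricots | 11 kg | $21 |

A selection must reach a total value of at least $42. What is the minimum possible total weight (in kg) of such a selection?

22

Subsets with value ≥ 42, sorted by total weight:
- peaches+quinces: weight 22, value 58
- peaches+cherries: weight 24, value 50
- peaches+apricots: weight 26, value 60
- quinces+cherries+apricots: weight 27, value 51
Minimum weight: 22 kg.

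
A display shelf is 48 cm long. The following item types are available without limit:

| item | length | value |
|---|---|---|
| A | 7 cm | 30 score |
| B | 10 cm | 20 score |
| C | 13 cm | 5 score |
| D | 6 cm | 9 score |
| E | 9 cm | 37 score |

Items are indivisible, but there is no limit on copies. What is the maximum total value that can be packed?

Best value-per-unit is A at 30/7; filling with it alone gives 6×30 = 180.
Optimal mix: 3×A + 3×E → length 48, value 201.

201 score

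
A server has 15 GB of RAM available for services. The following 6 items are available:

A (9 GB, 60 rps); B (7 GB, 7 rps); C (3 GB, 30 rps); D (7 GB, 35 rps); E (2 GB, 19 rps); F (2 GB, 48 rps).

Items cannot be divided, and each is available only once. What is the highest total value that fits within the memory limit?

This is a 0/1 knapsack; check combinations near the capacity.
- A+C+F: memory 9+3+2=14, value 60+30+48=138
- C+D+E+F: memory 3+7+2+2=14, value 30+35+19+48=132
- A+E+F: memory 9+2+2=13, value 60+19+48=127
Best: 138 rps.

138 rps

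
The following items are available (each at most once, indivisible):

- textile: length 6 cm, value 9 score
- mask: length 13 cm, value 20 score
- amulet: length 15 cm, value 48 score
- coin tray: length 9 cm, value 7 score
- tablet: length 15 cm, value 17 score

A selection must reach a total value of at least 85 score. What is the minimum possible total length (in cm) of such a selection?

43

Subsets with value ≥ 85, sorted by total length:
- mask+amulet+tablet: length 43, value 85
- textile+mask+amulet+tablet: length 49, value 94
- mask+amulet+coin tray+tablet: length 52, value 92
- textile+mask+amulet+coin tray+tablet: length 58, value 101
Minimum length: 43 cm.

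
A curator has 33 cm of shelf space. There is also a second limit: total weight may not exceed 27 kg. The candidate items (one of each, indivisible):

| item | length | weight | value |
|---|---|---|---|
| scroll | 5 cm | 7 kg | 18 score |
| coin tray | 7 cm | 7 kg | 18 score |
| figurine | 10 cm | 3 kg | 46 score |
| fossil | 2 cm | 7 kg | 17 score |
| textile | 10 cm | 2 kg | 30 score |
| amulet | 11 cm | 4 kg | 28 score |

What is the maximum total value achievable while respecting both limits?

Feasible sets respecting both limits:
- figurine+fossil+textile+amulet: length 33, weight 16, value 121
- scroll+coin tray+figurine+textile: length 32, weight 19, value 112
- scroll+figurine+fossil+textile: length 27, weight 19, value 111
Best: 121 score.

121 score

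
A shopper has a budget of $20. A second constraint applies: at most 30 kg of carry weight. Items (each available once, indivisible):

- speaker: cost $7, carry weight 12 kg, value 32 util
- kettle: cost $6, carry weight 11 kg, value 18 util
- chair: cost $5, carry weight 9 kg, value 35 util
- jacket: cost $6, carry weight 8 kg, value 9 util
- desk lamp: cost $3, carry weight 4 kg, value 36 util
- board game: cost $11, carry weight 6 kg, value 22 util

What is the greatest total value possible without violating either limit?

Feasible sets respecting both limits:
- speaker+chair+desk lamp: cost 15, carry weight 25, value 103
- chair+desk lamp+board game: cost 19, carry weight 19, value 93
- kettle+chair+desk lamp: cost 14, carry weight 24, value 89
- speaker+kettle+desk lamp: cost 16, carry weight 27, value 86
Best: 103 util.

103 util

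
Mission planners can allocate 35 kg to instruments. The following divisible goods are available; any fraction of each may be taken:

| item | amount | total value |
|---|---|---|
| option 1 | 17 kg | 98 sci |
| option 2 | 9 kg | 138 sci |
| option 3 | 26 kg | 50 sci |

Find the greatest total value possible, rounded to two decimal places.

Take in order of value per unit:
- option 2 (138/9 per unit): all 9 → value 138, running total 138.00
- option 1 (98/17 per unit): all 17 → value 98, running total 236.00
- option 3 (50/26 per unit): 9 of 26 → value 9×50/26 = 17.3077, running total 253.31
Total 253.31.

253.31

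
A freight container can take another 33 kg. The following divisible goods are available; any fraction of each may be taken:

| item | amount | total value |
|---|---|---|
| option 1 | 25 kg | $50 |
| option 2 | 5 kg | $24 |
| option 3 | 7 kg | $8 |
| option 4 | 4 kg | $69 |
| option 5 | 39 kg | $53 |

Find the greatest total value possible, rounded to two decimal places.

Take in order of value per unit:
- option 4 (69/4 per unit): all 4 → value 69, running total 69.00
- option 2 (24/5 per unit): all 5 → value 24, running total 93.00
- option 1 (50/25 per unit): 24 of 25 → value 24×50/25 = 48.0000, running total 141.00
Total 141.00.

141.00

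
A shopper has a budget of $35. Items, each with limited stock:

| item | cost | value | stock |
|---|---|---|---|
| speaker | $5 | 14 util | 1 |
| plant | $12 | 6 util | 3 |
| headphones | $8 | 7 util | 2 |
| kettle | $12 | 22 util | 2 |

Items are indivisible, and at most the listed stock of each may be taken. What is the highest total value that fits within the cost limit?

Best selections within cost 35 and stock limits:
- 1×speaker + 2×kettle: cost 29, value 58
- 1×headphones + 2×kettle: cost 32, value 51
- 1×speaker + 2×headphones + 1×kettle: cost 33, value 50
- 2×kettle: cost 24, value 44
Best: 58 util.

58 util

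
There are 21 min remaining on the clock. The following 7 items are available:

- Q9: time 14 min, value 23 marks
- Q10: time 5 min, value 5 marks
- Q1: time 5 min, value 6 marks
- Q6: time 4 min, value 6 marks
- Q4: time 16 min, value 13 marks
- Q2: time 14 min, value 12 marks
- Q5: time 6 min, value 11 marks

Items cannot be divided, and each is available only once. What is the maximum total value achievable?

34 marks

Check high-value combinations within 21 min:
- Q9+Q5: time 14+6=20, value 23+11=34
- Q9+Q6: time 14+4=18, value 23+6=29
- Q9+Q1: time 14+5=19, value 23+6=29
- Q9+Q10: time 14+5=19, value 23+5=28
- Q10+Q1+Q6+Q5: time 5+5+4+6=20, value 5+6+6+11=28
Best: 34 marks.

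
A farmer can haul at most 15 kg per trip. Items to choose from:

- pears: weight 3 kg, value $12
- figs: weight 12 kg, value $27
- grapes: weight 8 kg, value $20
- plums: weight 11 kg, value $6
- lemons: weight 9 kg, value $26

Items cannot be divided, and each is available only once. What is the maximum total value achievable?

Check high-value combinations within 15 kg:
- pears+figs: weight 3+12=15, value 12+27=39
- pears+lemons: weight 3+9=12, value 12+26=38
- pears+grapes: weight 3+8=11, value 12+20=32
- figs: weight 12, value 27
- lemons: weight 9, value 26
Best: $39.

$39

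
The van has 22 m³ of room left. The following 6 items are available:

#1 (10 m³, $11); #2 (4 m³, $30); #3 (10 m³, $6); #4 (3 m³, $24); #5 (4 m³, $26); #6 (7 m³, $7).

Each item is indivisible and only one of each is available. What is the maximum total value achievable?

$91

Check high-value combinations within 22 m³:
- #1+#2+#4+#5: volume 10+4+3+4=21, value 11+30+24+26=91
- #2+#4+#5+#6: volume 4+3+4+7=18, value 30+24+26+7=87
- #2+#3+#4+#5: volume 4+10+3+4=21, value 30+6+24+26=86
Best: $91.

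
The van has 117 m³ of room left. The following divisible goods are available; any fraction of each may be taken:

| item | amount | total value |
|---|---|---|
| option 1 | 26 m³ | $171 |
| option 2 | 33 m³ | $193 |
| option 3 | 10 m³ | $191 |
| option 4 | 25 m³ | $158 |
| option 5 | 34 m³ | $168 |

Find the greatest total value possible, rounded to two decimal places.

Take in order of value per unit:
- option 3 (191/10 per unit): all 10 → value 191, running total 191.00
- option 1 (171/26 per unit): all 26 → value 171, running total 362.00
- option 4 (158/25 per unit): all 25 → value 158, running total 520.00
- option 2 (193/33 per unit): all 33 → value 193, running total 713.00
- option 5 (168/34 per unit): 23 of 34 → value 23×168/34 = 113.6471, running total 826.65
Total 826.65.

826.65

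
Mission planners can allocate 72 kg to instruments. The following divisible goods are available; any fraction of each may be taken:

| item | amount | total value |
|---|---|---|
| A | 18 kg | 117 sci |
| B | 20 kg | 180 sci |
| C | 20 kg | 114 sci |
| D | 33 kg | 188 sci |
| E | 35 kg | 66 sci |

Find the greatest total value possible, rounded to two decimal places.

Take in order of value per unit:
- B (180/20 per unit): all 20 → value 180, running total 180.00
- A (117/18 per unit): all 18 → value 117, running total 297.00
- C (114/20 per unit): all 20 → value 114, running total 411.00
- D (188/33 per unit): 14 of 33 → value 14×188/33 = 79.7576, running total 490.76
Total 490.76.

490.76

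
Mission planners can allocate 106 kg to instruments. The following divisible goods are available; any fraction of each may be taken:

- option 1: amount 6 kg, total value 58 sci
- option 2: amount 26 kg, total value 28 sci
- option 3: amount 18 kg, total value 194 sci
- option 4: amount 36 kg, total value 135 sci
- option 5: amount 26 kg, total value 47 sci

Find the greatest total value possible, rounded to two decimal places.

Take in order of value per unit:
- option 3 (194/18 per unit): all 18 → value 194, running total 194.00
- option 1 (58/6 per unit): all 6 → value 58, running total 252.00
- option 4 (135/36 per unit): all 36 → value 135, running total 387.00
- option 5 (47/26 per unit): all 26 → value 47, running total 434.00
- option 2 (28/26 per unit): 20 of 26 → value 20×28/26 = 21.5385, running total 455.54
Total 455.54.

455.54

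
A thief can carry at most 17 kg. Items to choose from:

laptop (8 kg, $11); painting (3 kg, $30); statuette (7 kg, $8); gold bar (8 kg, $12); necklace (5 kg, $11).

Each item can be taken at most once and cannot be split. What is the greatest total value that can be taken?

This is a 0/1 knapsack; check combinations near the capacity.
- painting+gold bar+necklace: weight 3+8+5=16, value 30+12+11=53
- laptop+painting+necklace: weight 8+3+5=16, value 11+30+11=52
- painting+statuette+necklace: weight 3+7+5=15, value 30+8+11=49
- painting+gold bar: weight 3+8=11, value 30+12=42
Best: $53.

$53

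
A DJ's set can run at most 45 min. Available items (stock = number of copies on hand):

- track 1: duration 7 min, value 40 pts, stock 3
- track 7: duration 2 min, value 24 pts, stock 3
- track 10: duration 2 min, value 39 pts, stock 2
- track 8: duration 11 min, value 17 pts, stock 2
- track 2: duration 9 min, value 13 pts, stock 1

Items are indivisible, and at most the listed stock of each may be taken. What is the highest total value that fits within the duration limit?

287 pts

Best selections within duration 45 and stock limits:
- 3×track 1 + 3×track 7 + 2×track 10 + 1×track 8: duration 42, value 287
- 3×track 1 + 3×track 7 + 2×track 10 + 1×track 2: duration 40, value 283
- 3×track 1 + 3×track 7 + 2×track 10: duration 31, value 270
- 3×track 1 + 2×track 7 + 2×track 10 + 1×track 8: duration 40, value 263
Best: 287 pts.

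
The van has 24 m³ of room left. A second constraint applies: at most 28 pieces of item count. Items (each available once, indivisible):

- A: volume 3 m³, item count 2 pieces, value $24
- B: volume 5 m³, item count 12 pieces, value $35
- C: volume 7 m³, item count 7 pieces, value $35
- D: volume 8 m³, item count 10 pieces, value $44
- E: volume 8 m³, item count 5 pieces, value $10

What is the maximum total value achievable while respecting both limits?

$104

Feasible sets respecting both limits:
- A+B+C+E: volume 23, item count 26, value 104
- A+B+D: volume 16, item count 24, value 103
- A+C+D: volume 18, item count 19, value 103
Best: $104.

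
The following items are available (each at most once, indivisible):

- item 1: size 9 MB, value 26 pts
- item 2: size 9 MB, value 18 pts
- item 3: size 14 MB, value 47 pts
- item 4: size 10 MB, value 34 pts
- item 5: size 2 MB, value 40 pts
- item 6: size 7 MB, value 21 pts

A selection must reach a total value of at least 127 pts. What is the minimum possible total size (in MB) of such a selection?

Subsets with value ≥ 127, sorted by total size:
- item 1+item 3+item 5+item 6: size 32, value 134
- item 3+item 4+item 5+item 6: size 33, value 142
Minimum size: 32 MB.

32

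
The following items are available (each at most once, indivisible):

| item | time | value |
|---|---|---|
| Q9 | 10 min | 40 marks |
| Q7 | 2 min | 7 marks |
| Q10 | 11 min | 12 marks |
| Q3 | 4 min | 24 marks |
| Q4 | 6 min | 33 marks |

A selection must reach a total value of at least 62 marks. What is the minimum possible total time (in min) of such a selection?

Subsets with value ≥ 62, sorted by total time:
- Q7+Q3+Q4: time 12, value 64
- Q9+Q3: time 14, value 64
- Q9+Q4: time 16, value 73
- Q9+Q7+Q3: time 16, value 71
Minimum time: 12 min.

12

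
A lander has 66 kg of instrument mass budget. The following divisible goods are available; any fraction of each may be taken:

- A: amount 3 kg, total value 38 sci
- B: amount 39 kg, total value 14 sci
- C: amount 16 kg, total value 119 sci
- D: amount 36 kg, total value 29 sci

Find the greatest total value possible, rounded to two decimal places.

189.95

Take in order of value per unit:
- A (38/3 per unit): all 3 → value 38, running total 38.00
- C (119/16 per unit): all 16 → value 119, running total 157.00
- D (29/36 per unit): all 36 → value 29, running total 186.00
- B (14/39 per unit): 11 of 39 → value 11×14/39 = 3.9487, running total 189.95
Total 189.95.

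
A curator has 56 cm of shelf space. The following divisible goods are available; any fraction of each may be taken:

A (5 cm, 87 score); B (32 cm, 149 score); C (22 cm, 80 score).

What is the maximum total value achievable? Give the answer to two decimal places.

305.09

Take in order of value per unit:
- A (87/5 per unit): all 5 → value 87, running total 87.00
- B (149/32 per unit): all 32 → value 149, running total 236.00
- C (80/22 per unit): 19 of 22 → value 19×80/22 = 69.0909, running total 305.09
Total 305.09.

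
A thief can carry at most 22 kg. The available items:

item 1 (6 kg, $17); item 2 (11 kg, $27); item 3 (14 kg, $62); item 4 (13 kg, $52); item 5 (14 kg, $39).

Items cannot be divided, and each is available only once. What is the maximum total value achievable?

$79

Check high-value combinations within 22 kg:
- item 1+item 3: weight 6+14=20, value 17+62=79
- item 1+item 4: weight 6+13=19, value 17+52=69
- item 3: weight 14, value 62
Best: $79.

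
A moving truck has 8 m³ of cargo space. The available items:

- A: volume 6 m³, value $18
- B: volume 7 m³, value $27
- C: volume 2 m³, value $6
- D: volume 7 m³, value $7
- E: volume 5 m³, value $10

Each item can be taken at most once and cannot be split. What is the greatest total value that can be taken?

Check high-value combinations within 8 m³:
- B: volume 7, value 27
- A+C: volume 6+2=8, value 18+6=24
- A: volume 6, value 18
Best: $27.

$27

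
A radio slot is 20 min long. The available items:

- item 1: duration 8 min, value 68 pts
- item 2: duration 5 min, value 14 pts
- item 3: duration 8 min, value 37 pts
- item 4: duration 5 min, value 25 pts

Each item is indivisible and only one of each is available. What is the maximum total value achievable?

This is a 0/1 knapsack; check combinations near the capacity.
- item 1+item 2+item 4: duration 8+5+5=18, value 68+14+25=107
- item 1+item 3: duration 8+8=16, value 68+37=105
- item 1+item 4: duration 8+5=13, value 68+25=93
- item 1+item 2: duration 8+5=13, value 68+14=82
Best: 107 pts.

107 pts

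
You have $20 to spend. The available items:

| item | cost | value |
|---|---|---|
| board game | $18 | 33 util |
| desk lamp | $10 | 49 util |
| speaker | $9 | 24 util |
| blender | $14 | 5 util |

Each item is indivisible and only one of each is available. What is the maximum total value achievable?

73 util

Check high-value combinations within $20:
- desk lamp+speaker: cost 10+9=19, value 49+24=73
- desk lamp: cost 10, value 49
- board game: cost 18, value 33
- speaker: cost 9, value 24
- blender: cost 14, value 5
Best: 73 util.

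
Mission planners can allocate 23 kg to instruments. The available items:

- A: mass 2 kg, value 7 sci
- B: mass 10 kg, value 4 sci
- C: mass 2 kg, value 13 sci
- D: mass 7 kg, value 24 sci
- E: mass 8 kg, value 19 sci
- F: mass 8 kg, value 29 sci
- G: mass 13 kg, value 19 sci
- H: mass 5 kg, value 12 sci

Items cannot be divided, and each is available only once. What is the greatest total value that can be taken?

This is a 0/1 knapsack; check combinations near the capacity.
- C+D+F+H: mass 2+7+8+5=22, value 13+24+29+12=78
- A+C+D+F: mass 2+2+7+8=19, value 7+13+24+29=73
- C+E+F+H: mass 2+8+8+5=23, value 13+19+29+12=73
- A+D+F+H: mass 2+7+8+5=22, value 7+24+29+12=72
- D+E+F: mass 7+8+8=23, value 24+19+29=72
Best: 78 sci.

78 sci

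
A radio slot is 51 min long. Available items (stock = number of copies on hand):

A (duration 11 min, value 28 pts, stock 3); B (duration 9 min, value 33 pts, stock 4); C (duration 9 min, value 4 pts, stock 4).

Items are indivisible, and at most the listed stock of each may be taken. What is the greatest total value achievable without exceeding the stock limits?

160 pts

Top feasible selections:
- 1×A + 4×B: duration 47, value 160
- 2×A + 3×B: duration 49, value 155
- 3×A + 2×B: duration 51, value 150
Best: 160 pts.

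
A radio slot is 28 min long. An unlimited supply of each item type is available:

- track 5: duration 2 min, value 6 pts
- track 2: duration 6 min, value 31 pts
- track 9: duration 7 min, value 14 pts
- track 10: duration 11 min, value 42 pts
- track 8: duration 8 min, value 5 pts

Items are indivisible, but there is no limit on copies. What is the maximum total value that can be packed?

136 pts

Best value-per-unit is track 2 at 31/6; filling with it alone gives 4×31 = 124.
Optimal mix: 2×track 5 + 4×track 2 → duration 28, value 136.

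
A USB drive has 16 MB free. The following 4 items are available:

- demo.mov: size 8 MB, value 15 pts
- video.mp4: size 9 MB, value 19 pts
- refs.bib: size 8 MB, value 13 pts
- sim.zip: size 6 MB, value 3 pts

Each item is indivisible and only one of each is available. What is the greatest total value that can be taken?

This is a 0/1 knapsack; check combinations near the capacity.
- demo.mov+refs.bib: size 8+8=16, value 15+13=28
- video.mp4+sim.zip: size 9+6=15, value 19+3=22
- video.mp4: size 9, value 19
- demo.mov+sim.zip: size 8+6=14, value 15+3=18
Best: 28 pts.

28 pts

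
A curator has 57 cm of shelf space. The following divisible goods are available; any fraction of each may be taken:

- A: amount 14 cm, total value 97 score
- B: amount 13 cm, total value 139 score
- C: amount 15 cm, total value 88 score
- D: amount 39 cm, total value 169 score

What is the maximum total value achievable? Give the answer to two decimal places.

Take in order of value per unit:
- B (139/13 per unit): all 13 → value 139, running total 139.00
- A (97/14 per unit): all 14 → value 97, running total 236.00
- C (88/15 per unit): all 15 → value 88, running total 324.00
- D (169/39 per unit): 15 of 39 → value 15×169/39 = 65.0000, running total 389.00
Total 389.00.

389.00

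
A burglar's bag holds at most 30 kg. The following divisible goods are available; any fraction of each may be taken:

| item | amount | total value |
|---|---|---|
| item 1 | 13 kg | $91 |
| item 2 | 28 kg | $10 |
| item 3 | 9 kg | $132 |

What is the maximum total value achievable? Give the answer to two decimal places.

225.86

Take in order of value per unit:
- item 3 (132/9 per unit): all 9 → value 132, running total 132.00
- item 1 (91/13 per unit): all 13 → value 91, running total 223.00
- item 2 (10/28 per unit): 8 of 28 → value 8×10/28 = 2.8571, running total 225.86
Total 225.86.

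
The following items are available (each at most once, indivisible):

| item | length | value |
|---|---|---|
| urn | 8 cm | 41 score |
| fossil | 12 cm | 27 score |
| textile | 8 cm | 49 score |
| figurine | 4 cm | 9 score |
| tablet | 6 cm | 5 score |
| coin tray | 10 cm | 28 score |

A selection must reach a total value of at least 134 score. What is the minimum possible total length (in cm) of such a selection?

Subsets with value ≥ 134, sorted by total length:
- urn+fossil+textile+coin tray: length 38, value 145
- urn+fossil+textile+figurine+coin tray: length 42, value 154
Minimum length: 38 cm.

38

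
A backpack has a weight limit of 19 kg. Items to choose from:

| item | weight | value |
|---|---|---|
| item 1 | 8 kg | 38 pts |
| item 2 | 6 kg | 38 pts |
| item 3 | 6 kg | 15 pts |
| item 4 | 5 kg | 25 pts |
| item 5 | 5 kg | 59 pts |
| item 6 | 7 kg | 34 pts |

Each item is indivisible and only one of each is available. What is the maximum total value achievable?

This is a 0/1 knapsack; check combinations near the capacity.
- item 1+item 2+item 5: weight 8+6+5=19, value 38+38+59=135
- item 2+item 5+item 6: weight 6+5+7=18, value 38+59+34=131
- item 2+item 4+item 5: weight 6+5+5=16, value 38+25+59=122
- item 1+item 4+item 5: weight 8+5+5=18, value 38+25+59=122
Best: 135 pts.

135 pts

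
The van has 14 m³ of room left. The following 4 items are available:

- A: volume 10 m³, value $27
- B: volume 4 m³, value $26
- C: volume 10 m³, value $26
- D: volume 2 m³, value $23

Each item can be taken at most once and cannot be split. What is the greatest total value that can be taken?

Check high-value combinations within 14 m³:
- A+B: volume 10+4=14, value 27+26=53
- B+C: volume 4+10=14, value 26+26=52
- A+D: volume 10+2=12, value 27+23=50
- B+D: volume 4+2=6, value 26+23=49
- C+D: volume 10+2=12, value 26+23=49
Best: $53.

$53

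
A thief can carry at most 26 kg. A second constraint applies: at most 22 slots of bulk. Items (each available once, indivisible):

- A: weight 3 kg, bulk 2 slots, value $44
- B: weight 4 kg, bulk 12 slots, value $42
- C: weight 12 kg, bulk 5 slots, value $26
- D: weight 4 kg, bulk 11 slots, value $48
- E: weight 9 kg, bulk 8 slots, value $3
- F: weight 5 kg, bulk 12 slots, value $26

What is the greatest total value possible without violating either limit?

$118

Feasible sets respecting both limits:
- A+C+D: weight 19, bulk 18, value 118
- A+B+C: weight 19, bulk 19, value 112
- A+C+F: weight 20, bulk 19, value 96
Best: $118.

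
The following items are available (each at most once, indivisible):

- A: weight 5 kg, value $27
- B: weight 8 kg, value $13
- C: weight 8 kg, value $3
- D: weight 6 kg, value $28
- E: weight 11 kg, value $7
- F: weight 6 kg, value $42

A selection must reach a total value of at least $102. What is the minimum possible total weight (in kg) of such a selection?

25

Subsets with value ≥ 102, sorted by total weight:
- A+B+D+F: weight 25, value 110
- A+D+E+F: weight 28, value 104
- A+B+C+D+F: weight 33, value 113
- A+B+D+E+F: weight 36, value 117
Minimum weight: 25 kg.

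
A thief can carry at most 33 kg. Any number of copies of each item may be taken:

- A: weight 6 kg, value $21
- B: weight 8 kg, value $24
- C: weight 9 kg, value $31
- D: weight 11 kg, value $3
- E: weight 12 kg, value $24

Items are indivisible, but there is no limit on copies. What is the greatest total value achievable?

Best value-per-unit is A at 21/6; filling with it alone gives 5×21 = 105.
Optimal mix: 4×A + 1×C → weight 33, value 115.

$115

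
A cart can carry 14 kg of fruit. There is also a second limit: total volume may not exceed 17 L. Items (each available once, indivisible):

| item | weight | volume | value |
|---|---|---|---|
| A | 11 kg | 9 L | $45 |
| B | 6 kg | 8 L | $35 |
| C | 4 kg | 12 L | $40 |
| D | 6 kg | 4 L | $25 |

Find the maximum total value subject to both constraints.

$65

Feasible sets respecting both limits:
- C+D: weight 10, volume 16, value 65
- B+D: weight 12, volume 12, value 60
- A: weight 11, volume 9, value 45
Best: $65.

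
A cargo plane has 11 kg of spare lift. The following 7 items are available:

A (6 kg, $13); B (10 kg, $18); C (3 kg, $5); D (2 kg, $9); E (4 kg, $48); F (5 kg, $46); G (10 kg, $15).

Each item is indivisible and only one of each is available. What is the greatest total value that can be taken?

$103

Check high-value combinations within 11 kg:
- D+E+F: weight 2+4+5=11, value 9+48+46=103
- E+F: weight 4+5=9, value 48+46=94
- C+D+E: weight 3+2+4=9, value 5+9+48=62
Best: $103.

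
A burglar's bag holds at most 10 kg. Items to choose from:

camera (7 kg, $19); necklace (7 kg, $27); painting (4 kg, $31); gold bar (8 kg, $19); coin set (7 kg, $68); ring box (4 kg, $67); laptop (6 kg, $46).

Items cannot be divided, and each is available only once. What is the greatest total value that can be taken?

Check high-value combinations within 10 kg:
- ring box+laptop: weight 4+6=10, value 67+46=113
- painting+ring box: weight 4+4=8, value 31+67=98
- painting+laptop: weight 4+6=10, value 31+46=77
- coin set: weight 7, value 68
Best: $113.

$113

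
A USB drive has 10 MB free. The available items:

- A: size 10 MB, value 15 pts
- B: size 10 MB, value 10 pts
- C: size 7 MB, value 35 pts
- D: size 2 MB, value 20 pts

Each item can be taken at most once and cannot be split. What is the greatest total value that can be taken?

55 pts

This is a 0/1 knapsack; check combinations near the capacity.
- C+D: size 7+2=9, value 35+20=55
- C: size 7, value 35
- D: size 2, value 20
- A: size 10, value 15
- B: size 10, value 10
Best: 55 pts.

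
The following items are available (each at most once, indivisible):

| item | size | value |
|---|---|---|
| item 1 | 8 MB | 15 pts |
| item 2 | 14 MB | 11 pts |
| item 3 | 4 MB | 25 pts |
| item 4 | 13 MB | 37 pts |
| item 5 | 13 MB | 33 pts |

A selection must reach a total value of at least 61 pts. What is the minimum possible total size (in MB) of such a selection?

Subsets with value ≥ 61, sorted by total size:
- item 3+item 4: size 17, value 62
- item 1+item 3+item 4: size 25, value 77
- item 1+item 3+item 5: size 25, value 73
- item 4+item 5: size 26, value 70
Minimum size: 17 MB.

17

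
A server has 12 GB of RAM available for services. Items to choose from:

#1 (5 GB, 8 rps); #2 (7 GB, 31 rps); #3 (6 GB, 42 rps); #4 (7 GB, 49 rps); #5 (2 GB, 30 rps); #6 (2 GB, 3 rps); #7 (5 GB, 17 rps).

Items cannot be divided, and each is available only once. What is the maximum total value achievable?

This is a 0/1 knapsack; check combinations near the capacity.
- #4+#5+#6: memory 7+2+2=11, value 49+30+3=82
- #4+#5: memory 7+2=9, value 49+30=79
- #3+#5+#6: memory 6+2+2=10, value 42+30+3=75
- #3+#5: memory 6+2=8, value 42+30=72
- #4+#7: memory 7+5=12, value 49+17=66
Best: 82 rps.

82 rps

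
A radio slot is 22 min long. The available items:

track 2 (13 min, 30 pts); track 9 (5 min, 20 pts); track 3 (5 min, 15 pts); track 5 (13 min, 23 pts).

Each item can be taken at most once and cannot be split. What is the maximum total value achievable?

50 pts

Check high-value combinations within 22 min:
- track 2+track 9: duration 13+5=18, value 30+20=50
- track 2+track 3: duration 13+5=18, value 30+15=45
- track 9+track 5: duration 5+13=18, value 20+23=43
- track 3+track 5: duration 5+13=18, value 15+23=38
- track 9+track 3: duration 5+5=10, value 20+15=35
Best: 50 pts.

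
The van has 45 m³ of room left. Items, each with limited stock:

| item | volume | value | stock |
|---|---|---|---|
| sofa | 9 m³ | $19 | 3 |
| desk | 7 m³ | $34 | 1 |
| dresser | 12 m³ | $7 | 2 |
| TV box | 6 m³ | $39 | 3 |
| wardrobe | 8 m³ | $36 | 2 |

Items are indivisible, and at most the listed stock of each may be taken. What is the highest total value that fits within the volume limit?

Top feasible selections:
- 1×desk + 3×TV box + 2×wardrobe: volume 41, value 223
- 1×sofa + 3×TV box + 2×wardrobe: volume 43, value 208
- 1×sofa + 1×desk + 3×TV box + 1×wardrobe: volume 42, value 206
- 1×sofa + 1×desk + 2×TV box + 2×wardrobe: volume 44, value 203
Best: $223.

$223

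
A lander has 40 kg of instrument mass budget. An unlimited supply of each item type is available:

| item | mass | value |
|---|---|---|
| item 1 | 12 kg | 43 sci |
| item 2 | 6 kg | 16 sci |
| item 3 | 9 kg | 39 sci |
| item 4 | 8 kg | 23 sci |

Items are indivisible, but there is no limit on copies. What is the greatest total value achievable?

160 sci

Best value-per-unit is item 3 at 39/9; filling with it alone gives 4×39 = 156.
Optimal mix: 1×item 1 + 3×item 3 → mass 39, value 160.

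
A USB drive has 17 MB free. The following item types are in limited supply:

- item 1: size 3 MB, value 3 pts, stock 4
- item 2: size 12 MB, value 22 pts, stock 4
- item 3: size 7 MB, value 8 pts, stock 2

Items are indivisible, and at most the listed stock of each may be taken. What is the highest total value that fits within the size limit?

Top feasible selections:
- 1×item 1 + 1×item 2: size 15, value 25
- 1×item 2: size 12, value 22
- 1×item 1 + 2×item 3: size 17, value 19
- 3×item 1 + 1×item 3: size 16, value 17
Best: 25 pts.

25 pts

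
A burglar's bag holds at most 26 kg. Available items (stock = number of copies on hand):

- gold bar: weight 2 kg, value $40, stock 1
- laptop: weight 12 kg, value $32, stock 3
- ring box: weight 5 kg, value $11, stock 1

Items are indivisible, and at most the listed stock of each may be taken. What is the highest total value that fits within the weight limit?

$104

Best selections within weight 26 and stock limits:
- 1×gold bar + 2×laptop: weight 26, value 104
- 1×gold bar + 1×laptop + 1×ring box: weight 19, value 83
- 1×gold bar + 1×laptop: weight 14, value 72
Best: $104.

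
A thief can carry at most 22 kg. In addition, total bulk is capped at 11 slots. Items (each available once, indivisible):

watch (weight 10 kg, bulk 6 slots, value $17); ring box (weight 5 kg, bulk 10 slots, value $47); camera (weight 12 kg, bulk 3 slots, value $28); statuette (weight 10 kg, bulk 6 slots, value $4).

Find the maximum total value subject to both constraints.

$47

Feasible sets respecting both limits:
- ring box: weight 5, bulk 10, value 47
- watch+camera: weight 22, bulk 9, value 45
- camera+statuette: weight 22, bulk 9, value 32
Best: $47.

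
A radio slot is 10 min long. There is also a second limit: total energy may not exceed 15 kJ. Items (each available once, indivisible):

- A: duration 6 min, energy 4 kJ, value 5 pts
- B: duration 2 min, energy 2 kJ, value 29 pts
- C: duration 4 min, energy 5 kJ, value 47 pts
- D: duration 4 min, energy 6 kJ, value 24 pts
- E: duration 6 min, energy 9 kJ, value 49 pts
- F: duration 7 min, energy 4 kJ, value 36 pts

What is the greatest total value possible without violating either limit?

Feasible sets respecting both limits:
- B+C+D: duration 10, energy 13, value 100
- C+E: duration 10, energy 14, value 96
- B+E: duration 8, energy 11, value 78
- B+C: duration 6, energy 7, value 76
Best: 100 pts.

100 pts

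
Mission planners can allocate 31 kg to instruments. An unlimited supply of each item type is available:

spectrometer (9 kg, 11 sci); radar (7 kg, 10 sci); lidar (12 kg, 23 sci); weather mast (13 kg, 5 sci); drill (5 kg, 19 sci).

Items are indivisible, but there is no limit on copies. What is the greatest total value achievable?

Best value-per-unit is drill at 19/5, and filling with it alone uses mass 6×5=30. No mix of the others beats 6×19 = 114.

114 sci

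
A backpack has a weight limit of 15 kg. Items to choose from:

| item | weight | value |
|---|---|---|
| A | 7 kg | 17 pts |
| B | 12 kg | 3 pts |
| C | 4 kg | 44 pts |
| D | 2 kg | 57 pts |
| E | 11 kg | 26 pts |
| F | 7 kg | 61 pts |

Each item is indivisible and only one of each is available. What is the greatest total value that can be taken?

162 pts

This is a 0/1 knapsack; check combinations near the capacity.
- C+D+F: weight 4+2+7=13, value 44+57+61=162
- D+F: weight 2+7=9, value 57+61=118
- A+C+D: weight 7+4+2=13, value 17+44+57=118
Best: 162 pts.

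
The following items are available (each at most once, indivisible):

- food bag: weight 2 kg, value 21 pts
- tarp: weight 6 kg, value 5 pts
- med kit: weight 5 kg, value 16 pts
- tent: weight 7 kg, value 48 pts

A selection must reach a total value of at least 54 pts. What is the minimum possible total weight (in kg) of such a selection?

9

Subsets with value ≥ 54, sorted by total weight:
- food bag+tent: weight 9, value 69
- med kit+tent: weight 12, value 64
Minimum weight: 9 kg.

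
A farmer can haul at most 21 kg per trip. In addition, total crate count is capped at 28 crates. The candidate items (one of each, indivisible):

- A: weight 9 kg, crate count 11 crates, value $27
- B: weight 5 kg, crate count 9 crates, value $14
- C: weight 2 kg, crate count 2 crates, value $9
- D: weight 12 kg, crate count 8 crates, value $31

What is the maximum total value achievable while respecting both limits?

Feasible sets respecting both limits:
- A+D: weight 21, crate count 19, value 58
- B+C+D: weight 19, crate count 19, value 54
- A+B+C: weight 16, crate count 22, value 50
- B+D: weight 17, crate count 17, value 45
Best: $58.

$58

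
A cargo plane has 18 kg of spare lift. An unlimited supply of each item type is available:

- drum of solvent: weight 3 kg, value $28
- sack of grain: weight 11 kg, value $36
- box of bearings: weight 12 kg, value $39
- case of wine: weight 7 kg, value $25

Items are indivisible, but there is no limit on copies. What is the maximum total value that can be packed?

Best value-per-unit is drum of solvent at 28/3, and filling with it alone uses weight 6×3=18. No mix of the others beats 6×28 = 168.

$168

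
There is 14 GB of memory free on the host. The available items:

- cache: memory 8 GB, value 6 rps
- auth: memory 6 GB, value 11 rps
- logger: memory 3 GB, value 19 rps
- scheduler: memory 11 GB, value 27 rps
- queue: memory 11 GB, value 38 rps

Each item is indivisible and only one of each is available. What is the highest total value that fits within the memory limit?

Check high-value combinations within 14 GB:
- logger+queue: memory 3+11=14, value 19+38=57
- logger+scheduler: memory 3+11=14, value 19+27=46
- queue: memory 11, value 38
Best: 57 rps.

57 rps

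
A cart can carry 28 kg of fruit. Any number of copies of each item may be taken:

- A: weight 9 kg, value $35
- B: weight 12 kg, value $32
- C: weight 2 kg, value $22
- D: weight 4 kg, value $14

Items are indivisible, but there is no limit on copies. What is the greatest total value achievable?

$308

Best value-per-unit is C at 22/2, and filling with it alone uses weight 14×2=28. No mix of the others beats 14×22 = 308.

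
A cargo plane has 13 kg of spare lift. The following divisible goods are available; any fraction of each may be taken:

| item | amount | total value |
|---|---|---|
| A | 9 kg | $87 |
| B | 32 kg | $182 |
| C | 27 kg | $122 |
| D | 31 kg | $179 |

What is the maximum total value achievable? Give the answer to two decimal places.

110.10

Take in order of value per unit:
- A (87/9 per unit): all 9 → value 87, running total 87.00
- D (179/31 per unit): 4 of 31 → value 4×179/31 = 23.0968, running total 110.10
Total 110.10.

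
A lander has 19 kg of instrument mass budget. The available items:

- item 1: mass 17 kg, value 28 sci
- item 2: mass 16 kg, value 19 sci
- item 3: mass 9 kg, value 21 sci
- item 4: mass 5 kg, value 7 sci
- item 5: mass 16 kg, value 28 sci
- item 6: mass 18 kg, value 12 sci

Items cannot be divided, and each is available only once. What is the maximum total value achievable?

28 sci

Check high-value combinations within 19 kg:
- item 3+item 4: mass 9+5=14, value 21+7=28
- item 5: mass 16, value 28
- item 1: mass 17, value 28
- item 3: mass 9, value 21
Best: 28 sci.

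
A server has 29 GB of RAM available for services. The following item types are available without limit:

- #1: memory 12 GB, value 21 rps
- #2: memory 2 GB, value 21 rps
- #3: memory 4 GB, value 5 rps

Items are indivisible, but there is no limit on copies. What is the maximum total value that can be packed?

294 rps

Best value-per-unit is #2 at 21/2, and filling with it alone uses memory 14×2=28. No mix of the others beats 14×21 = 294.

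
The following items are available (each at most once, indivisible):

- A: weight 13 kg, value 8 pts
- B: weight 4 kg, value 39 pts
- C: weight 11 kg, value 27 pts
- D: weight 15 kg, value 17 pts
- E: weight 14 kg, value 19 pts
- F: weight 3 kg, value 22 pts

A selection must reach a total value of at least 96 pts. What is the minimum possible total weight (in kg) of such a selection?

31

Subsets with value ≥ 96, sorted by total weight:
- A+B+C+F: weight 31, value 96
- B+C+E+F: weight 32, value 107
Minimum weight: 31 kg.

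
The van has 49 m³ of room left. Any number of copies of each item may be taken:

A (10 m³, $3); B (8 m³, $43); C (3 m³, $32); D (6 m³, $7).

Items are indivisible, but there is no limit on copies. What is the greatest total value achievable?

Best value-per-unit is C at 32/3, and filling with it alone uses volume 16×3=48. No mix of the others beats 16×32 = 512.

$512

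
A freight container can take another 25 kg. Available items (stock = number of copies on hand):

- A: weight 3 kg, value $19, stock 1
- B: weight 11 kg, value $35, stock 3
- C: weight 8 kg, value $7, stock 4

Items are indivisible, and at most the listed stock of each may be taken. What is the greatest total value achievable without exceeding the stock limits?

Top feasible selections:
- 1×A + 2×B: weight 25, value 89
- 2×B: weight 22, value 70
- 1×A + 1×B + 1×C: weight 22, value 61
- 1×A + 1×B: weight 14, value 54
Best: $89.

$89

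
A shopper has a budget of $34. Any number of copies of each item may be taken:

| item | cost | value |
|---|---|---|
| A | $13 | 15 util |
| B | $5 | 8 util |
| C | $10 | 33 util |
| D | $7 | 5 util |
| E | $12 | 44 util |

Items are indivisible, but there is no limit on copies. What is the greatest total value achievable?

Best value-per-unit is E at 44/12; filling with it alone gives 2×44 = 88.
Optimal mix: 1×C + 2×E → cost 34, value 121.

121 util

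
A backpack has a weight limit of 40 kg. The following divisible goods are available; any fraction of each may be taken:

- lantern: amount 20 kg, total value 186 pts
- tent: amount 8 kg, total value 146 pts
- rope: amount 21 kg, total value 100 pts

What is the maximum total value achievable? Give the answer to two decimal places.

Take in order of value per unit:
- tent (146/8 per unit): all 8 → value 146, running total 146.00
- lantern (186/20 per unit): all 20 → value 186, running total 332.00
- rope (100/21 per unit): 12 of 21 → value 12×100/21 = 57.1429, running total 389.14
Total 389.14.

389.14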